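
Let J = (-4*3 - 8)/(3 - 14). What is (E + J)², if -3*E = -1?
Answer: 5041/1089 ≈ 4.6290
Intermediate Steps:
E = ⅓ (E = -⅓*(-1) = ⅓ ≈ 0.33333)
J = 20/11 (J = (-12 - 8)/(-11) = -20*(-1/11) = 20/11 ≈ 1.8182)
(E + J)² = (⅓ + 20/11)² = (71/33)² = 5041/1089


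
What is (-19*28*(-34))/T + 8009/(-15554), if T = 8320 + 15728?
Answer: 2773135/11688831 ≈ 0.23725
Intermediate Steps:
T = 24048
(-19*28*(-34))/T + 8009/(-15554) = (-19*28*(-34))/24048 + 8009/(-15554) = -532*(-34)*(1/24048) + 8009*(-1/15554) = 18088*(1/24048) - 8009/15554 = 2261/3006 - 8009/15554 = 2773135/11688831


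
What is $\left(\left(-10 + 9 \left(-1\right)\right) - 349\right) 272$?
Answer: $-100096$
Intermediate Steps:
$\left(\left(-10 + 9 \left(-1\right)\right) - 349\right) 272 = \left(\left(-10 - 9\right) - 349\right) 272 = \left(-19 - 349\right) 272 = \left(-368\right) 272 = -100096$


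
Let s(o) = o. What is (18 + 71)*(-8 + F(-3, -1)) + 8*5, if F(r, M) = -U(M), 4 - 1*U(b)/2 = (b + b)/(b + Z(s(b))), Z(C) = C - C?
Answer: -1028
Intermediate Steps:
Z(C) = 0
U(b) = 4 (U(b) = 8 - 2*(b + b)/(b + 0) = 8 - 2*2*b/b = 8 - 2*2 = 8 - 4 = 4)
F(r, M) = -4 (F(r, M) = -1*4 = -4)
(18 + 71)*(-8 + F(-3, -1)) + 8*5 = (18 + 71)*(-8 - 4) + 8*5 = 89*(-12) + 40 = -1068 + 40 = -1028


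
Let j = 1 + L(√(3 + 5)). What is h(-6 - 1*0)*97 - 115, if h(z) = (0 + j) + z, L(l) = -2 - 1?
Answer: -891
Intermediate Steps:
L(l) = -3
j = -2 (j = 1 - 3 = -2)
h(z) = -2 + z (h(z) = (0 - 2) + z = -2 + z)
h(-6 - 1*0)*97 - 115 = (-2 + (-6 - 1*0))*97 - 115 = (-2 + (-6 + 0))*97 - 115 = (-2 - 6)*97 - 115 = -8*97 - 115 = -776 - 115 = -891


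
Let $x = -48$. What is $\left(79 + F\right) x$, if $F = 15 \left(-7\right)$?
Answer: $1248$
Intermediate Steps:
$F = -105$
$\left(79 + F\right) x = \left(79 - 105\right) \left(-48\right) = \left(-26\right) \left(-48\right) = 1248$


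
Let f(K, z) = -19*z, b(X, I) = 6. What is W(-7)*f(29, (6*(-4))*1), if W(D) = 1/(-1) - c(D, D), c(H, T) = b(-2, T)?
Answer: -3192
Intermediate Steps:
c(H, T) = 6
W(D) = -7 (W(D) = 1/(-1) - 1*6 = -1 - 6 = -7)
W(-7)*f(29, (6*(-4))*1) = -(-133)*(6*(-4))*1 = -(-133)*(-24*1) = -(-133)*(-24) = -7*456 = -3192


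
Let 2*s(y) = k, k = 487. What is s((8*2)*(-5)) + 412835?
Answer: 826157/2 ≈ 4.1308e+5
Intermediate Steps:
s(y) = 487/2 (s(y) = (½)*487 = 487/2)
s((8*2)*(-5)) + 412835 = 487/2 + 412835 = 826157/2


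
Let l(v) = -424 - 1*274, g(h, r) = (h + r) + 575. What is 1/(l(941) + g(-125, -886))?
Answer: -1/1134 ≈ -0.00088183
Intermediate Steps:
g(h, r) = 575 + h + r
l(v) = -698 (l(v) = -424 - 274 = -698)
1/(l(941) + g(-125, -886)) = 1/(-698 + (575 - 125 - 886)) = 1/(-698 - 436) = 1/(-1134) = -1/1134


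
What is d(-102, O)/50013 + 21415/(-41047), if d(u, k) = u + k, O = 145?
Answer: -1069263374/2052883611 ≈ -0.52086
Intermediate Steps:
d(u, k) = k + u
d(-102, O)/50013 + 21415/(-41047) = (145 - 102)/50013 + 21415/(-41047) = 43*(1/50013) + 21415*(-1/41047) = 43/50013 - 21415/41047 = -1069263374/2052883611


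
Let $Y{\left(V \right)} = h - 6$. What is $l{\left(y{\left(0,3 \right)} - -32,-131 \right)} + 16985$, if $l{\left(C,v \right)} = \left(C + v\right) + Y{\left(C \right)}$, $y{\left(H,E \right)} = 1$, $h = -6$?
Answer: $16875$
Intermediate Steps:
$Y{\left(V \right)} = -12$ ($Y{\left(V \right)} = -6 - 6 = -12$)
$l{\left(C,v \right)} = -12 + C + v$ ($l{\left(C,v \right)} = \left(C + v\right) - 12 = -12 + C + v$)
$l{\left(y{\left(0,3 \right)} - -32,-131 \right)} + 16985 = \left(-12 + \left(1 - -32\right) - 131\right) + 16985 = \left(-12 + \left(1 + 32\right) - 131\right) + 16985 = \left(-12 + 33 - 131\right) + 16985 = -110 + 16985 = 16875$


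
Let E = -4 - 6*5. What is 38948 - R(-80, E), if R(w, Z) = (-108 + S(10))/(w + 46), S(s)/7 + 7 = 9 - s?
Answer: 662034/17 ≈ 38943.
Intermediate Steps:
S(s) = 14 - 7*s (S(s) = -49 + 7*(9 - s) = -49 + (63 - 7*s) = 14 - 7*s)
E = -34 (E = -4 - 30 = -34)
R(w, Z) = -164/(46 + w) (R(w, Z) = (-108 + (14 - 7*10))/(w + 46) = (-108 + (14 - 70))/(46 + w) = (-108 - 56)/(46 + w) = -164/(46 + w))
38948 - R(-80, E) = 38948 - (-164)/(46 - 80) = 38948 - (-164)/(-34) = 38948 - (-164)*(-1)/34 = 38948 - 1*82/17 = 38948 - 82/17 = 662034/17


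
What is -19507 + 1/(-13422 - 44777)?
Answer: -1135287894/58199 ≈ -19507.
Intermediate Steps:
-19507 + 1/(-13422 - 44777) = -19507 + 1/(-58199) = -19507 - 1/58199 = -1135287894/58199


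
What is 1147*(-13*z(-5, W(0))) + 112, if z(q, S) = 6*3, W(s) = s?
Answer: -268286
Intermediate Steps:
z(q, S) = 18
1147*(-13*z(-5, W(0))) + 112 = 1147*(-13*18) + 112 = 1147*(-234) + 112 = -268398 + 112 = -268286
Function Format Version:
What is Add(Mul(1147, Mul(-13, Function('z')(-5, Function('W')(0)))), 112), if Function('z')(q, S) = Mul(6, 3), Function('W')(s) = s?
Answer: -268286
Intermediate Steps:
Function('z')(q, S) = 18
Add(Mul(1147, Mul(-13, Function('z')(-5, Function('W')(0)))), 112) = Add(Mul(1147, Mul(-13, 18)), 112) = Add(Mul(1147, -234), 112) = Add(-268398, 112) = -268286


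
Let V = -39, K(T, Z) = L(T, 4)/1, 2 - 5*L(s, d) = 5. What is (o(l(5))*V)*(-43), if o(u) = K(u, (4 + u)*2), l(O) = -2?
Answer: -5031/5 ≈ -1006.2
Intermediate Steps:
L(s, d) = -⅗ (L(s, d) = ⅖ - ⅕*5 = ⅖ - 1 = -⅗)
K(T, Z) = -⅗ (K(T, Z) = -⅗/1 = -⅗*1 = -⅗)
o(u) = -⅗
(o(l(5))*V)*(-43) = -⅗*(-39)*(-43) = (117/5)*(-43) = -5031/5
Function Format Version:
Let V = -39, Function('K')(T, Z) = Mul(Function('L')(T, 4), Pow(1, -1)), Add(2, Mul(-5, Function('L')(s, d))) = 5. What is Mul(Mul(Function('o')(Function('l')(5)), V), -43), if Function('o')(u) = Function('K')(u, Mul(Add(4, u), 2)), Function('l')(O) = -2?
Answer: Rational(-5031, 5) ≈ -1006.2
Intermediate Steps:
Function('L')(s, d) = Rational(-3, 5) (Function('L')(s, d) = Add(Rational(2, 5), Mul(Rational(-1, 5), 5)) = Add(Rational(2, 5), -1) = Rational(-3, 5))
Function('K')(T, Z) = Rational(-3, 5) (Function('K')(T, Z) = Mul(Rational(-3, 5), Pow(1, -1)) = Mul(Rational(-3, 5), 1) = Rational(-3, 5))
Function('o')(u) = Rational(-3, 5)
Mul(Mul(Function('o')(Function('l')(5)), V), -43) = Mul(Mul(Rational(-3, 5), -39), -43) = Mul(Rational(117, 5), -43) = Rational(-5031, 5)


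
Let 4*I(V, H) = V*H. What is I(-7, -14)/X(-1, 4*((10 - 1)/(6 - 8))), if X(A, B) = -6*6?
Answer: -49/72 ≈ -0.68056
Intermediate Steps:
I(V, H) = H*V/4 (I(V, H) = (V*H)/4 = (H*V)/4 = H*V/4)
X(A, B) = -36
I(-7, -14)/X(-1, 4*((10 - 1)/(6 - 8))) = ((¼)*(-14)*(-7))/(-36) = (49/2)*(-1/36) = -49/72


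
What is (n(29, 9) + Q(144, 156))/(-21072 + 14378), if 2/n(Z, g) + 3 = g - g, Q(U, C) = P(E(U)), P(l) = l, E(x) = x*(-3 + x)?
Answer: -30455/10041 ≈ -3.0331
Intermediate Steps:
Q(U, C) = U*(-3 + U)
n(Z, g) = -2/3 (n(Z, g) = 2/(-3 + (g - g)) = 2/(-3 + 0) = 2/(-3) = 2*(-1/3) = -2/3)
(n(29, 9) + Q(144, 156))/(-21072 + 14378) = (-2/3 + 144*(-3 + 144))/(-21072 + 14378) = (-2/3 + 144*141)/(-6694) = (-2/3 + 20304)*(-1/6694) = (60910/3)*(-1/6694) = -30455/10041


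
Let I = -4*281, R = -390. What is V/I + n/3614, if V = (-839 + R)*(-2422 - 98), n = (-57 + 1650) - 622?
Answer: -2797938929/1015534 ≈ -2755.1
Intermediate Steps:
n = 971 (n = 1593 - 622 = 971)
V = 3097080 (V = (-839 - 390)*(-2422 - 98) = -1229*(-2520) = 3097080)
I = -1124
V/I + n/3614 = 3097080/(-1124) + 971/3614 = 3097080*(-1/1124) + 971*(1/3614) = -774270/281 + 971/3614 = -2797938929/1015534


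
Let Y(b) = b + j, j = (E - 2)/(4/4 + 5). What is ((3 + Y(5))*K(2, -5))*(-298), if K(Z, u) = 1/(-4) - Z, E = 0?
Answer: 10281/2 ≈ 5140.5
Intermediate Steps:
j = -1/3 (j = (0 - 2)/(4/4 + 5) = -2/(4*(1/4) + 5) = -2/(1 + 5) = -2/6 = -2*1/6 = -1/3 ≈ -0.33333)
K(Z, u) = -1/4 - Z
Y(b) = -1/3 + b (Y(b) = b - 1/3 = -1/3 + b)
((3 + Y(5))*K(2, -5))*(-298) = ((3 + (-1/3 + 5))*(-1/4 - 1*2))*(-298) = ((3 + 14/3)*(-1/4 - 2))*(-298) = ((23/3)*(-9/4))*(-298) = -69/4*(-298) = 10281/2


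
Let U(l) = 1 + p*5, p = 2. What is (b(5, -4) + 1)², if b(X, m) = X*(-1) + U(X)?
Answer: 49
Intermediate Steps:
U(l) = 11 (U(l) = 1 + 2*5 = 1 + 10 = 11)
b(X, m) = 11 - X (b(X, m) = X*(-1) + 11 = -X + 11 = 11 - X)
(b(5, -4) + 1)² = ((11 - 1*5) + 1)² = ((11 - 5) + 1)² = (6 + 1)² = 7² = 49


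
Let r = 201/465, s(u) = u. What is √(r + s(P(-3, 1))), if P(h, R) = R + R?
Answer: √58435/155 ≈ 1.5596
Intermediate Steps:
P(h, R) = 2*R
r = 67/155 (r = 201*(1/465) = 67/155 ≈ 0.43226)
√(r + s(P(-3, 1))) = √(67/155 + 2*1) = √(67/155 + 2) = √(377/155) = √58435/155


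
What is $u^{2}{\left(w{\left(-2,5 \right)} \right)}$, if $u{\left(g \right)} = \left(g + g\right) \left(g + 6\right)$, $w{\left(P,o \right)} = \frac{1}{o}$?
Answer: $\frac{3844}{625} \approx 6.1504$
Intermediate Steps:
$u{\left(g \right)} = 2 g \left(6 + g\right)$
$u^{2}{\left(w{\left(-2,5 \right)} \right)} = \left(\frac{2 \left(6 + \frac{1}{5}\right)}{5}\right)^{2} = \left(2 \cdot \frac{1}{5} \left(6 + \frac{1}{5}\right)\right)^{2} = \left(2 \cdot \frac{1}{5} \cdot \frac{31}{5}\right)^{2} = \left(\frac{62}{25}\right)^{2} = \frac{3844}{625}$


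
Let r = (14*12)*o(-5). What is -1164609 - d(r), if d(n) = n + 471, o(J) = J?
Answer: -1164240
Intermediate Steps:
r = -840 (r = (14*12)*(-5) = 168*(-5) = -840)
d(n) = 471 + n
-1164609 - d(r) = -1164609 - (471 - 840) = -1164609 - 1*(-369) = -1164609 + 369 = -1164240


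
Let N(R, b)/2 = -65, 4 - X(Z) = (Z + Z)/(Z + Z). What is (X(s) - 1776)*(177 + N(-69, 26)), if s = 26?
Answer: -83331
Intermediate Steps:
X(Z) = 3 (X(Z) = 4 - (Z + Z)/(Z + Z) = 4 - 2*Z/(2*Z) = 4 - 2*Z*1/(2*Z) = 4 - 1*1 = 4 - 1 = 3)
N(R, b) = -130 (N(R, b) = 2*(-65) = -130)
(X(s) - 1776)*(177 + N(-69, 26)) = (3 - 1776)*(177 - 130) = -1773*47 = -83331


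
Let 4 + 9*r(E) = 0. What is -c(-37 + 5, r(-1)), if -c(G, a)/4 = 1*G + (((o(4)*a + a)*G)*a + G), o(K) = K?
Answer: -30976/81 ≈ -382.42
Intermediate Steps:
r(E) = -4/9 (r(E) = -4/9 + (1/9)*0 = -4/9 + 0 = -4/9)
c(G, a) = -8*G - 20*G*a**2 (c(G, a) = -4*(1*G + (((4*a + a)*G)*a + G)) = -4*(G + (((5*a)*G)*a + G)) = -4*(G + ((5*G*a)*a + G)) = -4*(G + (5*G*a**2 + G)) = -4*(G + (G + 5*G*a**2)) = -4*(2*G + 5*G*a**2) = -8*G - 20*G*a**2)
-c(-37 + 5, r(-1)) = -(-4)*(-37 + 5)*(2 + 5*(-4/9)**2) = -(-4)*(-32)*(2 + 5*(16/81)) = -(-4)*(-32)*(2 + 80/81) = -(-4)*(-32)*242/81 = -1*30976/81 = -30976/81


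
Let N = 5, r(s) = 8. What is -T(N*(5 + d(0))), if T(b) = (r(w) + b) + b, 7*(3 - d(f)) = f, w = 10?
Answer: -88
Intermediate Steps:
d(f) = 3 - f/7
T(b) = 8 + 2*b (T(b) = (8 + b) + b = 8 + 2*b)
-T(N*(5 + d(0))) = -(8 + 2*(5*(5 + (3 - ⅐*0)))) = -(8 + 2*(5*(5 + (3 + 0)))) = -(8 + 2*(5*(5 + 3))) = -(8 + 2*(5*8)) = -(8 + 2*40) = -(8 + 80) = -1*88 = -88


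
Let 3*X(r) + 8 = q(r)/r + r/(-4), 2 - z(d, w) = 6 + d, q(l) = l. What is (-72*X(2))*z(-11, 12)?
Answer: 1260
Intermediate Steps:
z(d, w) = -4 - d (z(d, w) = 2 - (6 + d) = 2 + (-6 - d) = -4 - d)
X(r) = -7/3 - r/12 (X(r) = -8/3 + (r/r + r/(-4))/3 = -8/3 + (1 + r*(-¼))/3 = -8/3 + (1 - r/4)/3 = -8/3 + (⅓ - r/12) = -7/3 - r/12)
(-72*X(2))*z(-11, 12) = (-72*(-7/3 - 1/12*2))*(-4 - 1*(-11)) = (-72*(-7/3 - ⅙))*(-4 + 11) = -72*(-5/2)*7 = 180*7 = 1260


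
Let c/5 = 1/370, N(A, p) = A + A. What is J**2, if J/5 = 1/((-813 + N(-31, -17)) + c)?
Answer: 136900/4192433001 ≈ 3.2654e-5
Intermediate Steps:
N(A, p) = 2*A
c = 1/74 (c = 5/370 = 5*(1/370) = 1/74 ≈ 0.013514)
J = -370/64749 (J = 5/((-813 + 2*(-31)) + 1/74) = 5/((-813 - 62) + 1/74) = 5/(-875 + 1/74) = 5/(-64749/74) = 5*(-74/64749) = -370/64749 ≈ -0.0057144)
J**2 = (-370/64749)**2 = 136900/4192433001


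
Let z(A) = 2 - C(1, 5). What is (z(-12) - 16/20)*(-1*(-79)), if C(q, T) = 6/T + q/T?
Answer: -79/5 ≈ -15.800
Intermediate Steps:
z(A) = ⅗ (z(A) = 2 - (6 + 1)/5 = 2 - 7/5 = ⅗)
(z(-12) - 16/20)*(-1*(-79)) = (⅗ - 16/20)*(-1*(-79)) = (⅗ - 16*1/20)*79 = (⅗ - ⅘)*79 = -⅕*79 = -79/5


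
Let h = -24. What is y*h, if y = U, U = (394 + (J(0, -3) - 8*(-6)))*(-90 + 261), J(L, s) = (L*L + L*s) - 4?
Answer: -1797552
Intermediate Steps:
J(L, s) = -4 + L² + L*s (J(L, s) = (L² + L*s) - 4 = -4 + L² + L*s)
U = 74898 (U = (394 + ((-4 + 0² + 0*(-3)) - 8*(-6)))*(-90 + 261) = (394 + ((-4 + 0 + 0) + 48))*171 = (394 + (-4 + 48))*171 = (394 + 44)*171 = 438*171 = 74898)
y = 74898
y*h = 74898*(-24) = -1797552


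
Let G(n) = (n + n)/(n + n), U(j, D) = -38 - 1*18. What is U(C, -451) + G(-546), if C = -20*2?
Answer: -55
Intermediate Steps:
C = -40
U(j, D) = -56 (U(j, D) = -38 - 18 = -56)
G(n) = 1 (G(n) = (2*n)/((2*n)) = (2*n)*(1/(2*n)) = 1)
U(C, -451) + G(-546) = -56 + 1 = -55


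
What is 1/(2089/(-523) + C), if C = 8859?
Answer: 523/4631168 ≈ 0.00011293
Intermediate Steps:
1/(2089/(-523) + C) = 1/(2089/(-523) + 8859) = 1/(2089*(-1/523) + 8859) = 1/(-2089/523 + 8859) = 1/(4631168/523) = 523/4631168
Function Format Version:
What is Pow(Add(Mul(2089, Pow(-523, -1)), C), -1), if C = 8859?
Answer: Rational(523, 4631168) ≈ 0.00011293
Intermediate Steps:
Pow(Add(Mul(2089, Pow(-523, -1)), C), -1) = Pow(Add(Mul(2089, Pow(-523, -1)), 8859), -1) = Pow(Add(Mul(2089, Rational(-1, 523)), 8859), -1) = Pow(Add(Rational(-2089, 523), 8859), -1) = Pow(Rational(4631168, 523), -1) = Rational(523, 4631168)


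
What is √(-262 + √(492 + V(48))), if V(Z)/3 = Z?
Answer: √(-262 + 2*√159) ≈ 15.388*I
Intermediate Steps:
V(Z) = 3*Z
√(-262 + √(492 + V(48))) = √(-262 + √(492 + 3*48)) = √(-262 + √(492 + 144)) = √(-262 + √636) = √(-262 + 2*√159)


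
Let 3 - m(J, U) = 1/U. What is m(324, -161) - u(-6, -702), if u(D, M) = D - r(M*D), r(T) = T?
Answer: 679582/161 ≈ 4221.0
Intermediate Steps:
m(J, U) = 3 - 1/U
u(D, M) = D - D*M (u(D, M) = D - M*D = D - D*M)
m(324, -161) - u(-6, -702) = (3 - 1/(-161)) - (-6)*(1 - 1*(-702)) = (3 - 1*(-1/161)) - (-6)*(1 + 702) = (3 + 1/161) - (-6)*703 = 484/161 - 1*(-4218) = 484/161 + 4218 = 679582/161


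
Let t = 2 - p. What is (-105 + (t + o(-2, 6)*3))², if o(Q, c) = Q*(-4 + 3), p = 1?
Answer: 9604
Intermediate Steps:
o(Q, c) = -Q (o(Q, c) = Q*(-1) = -Q)
t = 1 (t = 2 - 1*1 = 2 - 1 = 1)
(-105 + (t + o(-2, 6)*3))² = (-105 + (1 - 1*(-2)*3))² = (-105 + (1 + 2*3))² = (-105 + (1 + 6))² = (-105 + 7)² = (-98)² = 9604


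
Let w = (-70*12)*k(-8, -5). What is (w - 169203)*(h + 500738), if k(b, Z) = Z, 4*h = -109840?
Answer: -78092289834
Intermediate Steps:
h = -27460 (h = (¼)*(-109840) = -27460)
w = 4200 (w = -70*12*(-5) = -840*(-5) = 4200)
(w - 169203)*(h + 500738) = (4200 - 169203)*(-27460 + 500738) = -165003*473278 = -78092289834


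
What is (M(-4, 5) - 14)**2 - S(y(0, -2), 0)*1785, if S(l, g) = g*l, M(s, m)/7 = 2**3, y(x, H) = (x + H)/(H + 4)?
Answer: 1764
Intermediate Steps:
y(x, H) = (H + x)/(4 + H)
M(s, m) = 56 (M(s, m) = 7*2**3 = 7*8 = 56)
(M(-4, 5) - 14)**2 - S(y(0, -2), 0)*1785 = (56 - 14)**2 - 0*((-2 + 0)/(4 - 2))*1785 = 42**2 - 0*(-2/2)*1785 = 1764 - 0*((1/2)*(-2))*1785 = 1764 - 0*(-1)*1785 = 1764 - 0*1785 = 1764 - 1*0 = 1764 + 0 = 1764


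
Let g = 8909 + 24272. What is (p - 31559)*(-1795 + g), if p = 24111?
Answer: -233762928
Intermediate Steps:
g = 33181
(p - 31559)*(-1795 + g) = (24111 - 31559)*(-1795 + 33181) = -7448*31386 = -233762928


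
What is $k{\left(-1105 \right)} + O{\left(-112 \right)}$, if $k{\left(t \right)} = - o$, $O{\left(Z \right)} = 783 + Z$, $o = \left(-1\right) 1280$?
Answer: $1951$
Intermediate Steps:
$o = -1280$
$k{\left(t \right)} = 1280$ ($k{\left(t \right)} = \left(-1\right) \left(-1280\right) = 1280$)
$k{\left(-1105 \right)} + O{\left(-112 \right)} = 1280 + \left(783 - 112\right) = 1280 + 671 = 1951$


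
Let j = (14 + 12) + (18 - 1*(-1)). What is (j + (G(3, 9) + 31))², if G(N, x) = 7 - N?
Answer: 6400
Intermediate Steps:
j = 45 (j = 26 + (18 + 1) = 26 + 19 = 45)
(j + (G(3, 9) + 31))² = (45 + ((7 - 1*3) + 31))² = (45 + ((7 - 3) + 31))² = (45 + (4 + 31))² = (45 + 35)² = 80² = 6400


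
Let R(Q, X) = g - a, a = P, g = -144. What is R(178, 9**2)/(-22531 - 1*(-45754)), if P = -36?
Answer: -36/7741 ≈ -0.0046506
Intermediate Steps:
a = -36
R(Q, X) = -108 (R(Q, X) = -144 - 1*(-36) = -144 + 36 = -108)
R(178, 9**2)/(-22531 - 1*(-45754)) = -108/(-22531 - 1*(-45754)) = -108/(-22531 + 45754) = -108/23223 = -108*1/23223 = -36/7741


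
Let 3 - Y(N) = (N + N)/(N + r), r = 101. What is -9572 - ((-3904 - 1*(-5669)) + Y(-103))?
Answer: -11237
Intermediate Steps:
Y(N) = 3 - 2*N/(101 + N) (Y(N) = 3 - (N + N)/(N + 101) = 3 - 2*N/(101 + N))
-9572 - ((-3904 - 1*(-5669)) + Y(-103)) = -9572 - ((-3904 - 1*(-5669)) + (303 - 103)/(101 - 103)) = -9572 - ((-3904 + 5669) + 200/(-2)) = -9572 - (1765 - ½*200) = -9572 - (1765 - 100) = -9572 - 1*1665 = -9572 - 1665 = -11237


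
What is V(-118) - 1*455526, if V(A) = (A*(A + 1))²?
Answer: 190150110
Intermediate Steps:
V(A) = A²*(1 + A)² (V(A) = (A*(1 + A))² = A²*(1 + A)²)
V(-118) - 1*455526 = (-118)²*(1 - 118)² - 1*455526 = 13924*(-117)² - 455526 = 13924*13689 - 455526 = 190605636 - 455526 = 190150110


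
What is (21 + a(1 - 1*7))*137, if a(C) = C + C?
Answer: 1233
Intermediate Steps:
a(C) = 2*C
(21 + a(1 - 1*7))*137 = (21 + 2*(1 - 1*7))*137 = (21 + 2*(1 - 7))*137 = (21 + 2*(-6))*137 = (21 - 12)*137 = 9*137 = 1233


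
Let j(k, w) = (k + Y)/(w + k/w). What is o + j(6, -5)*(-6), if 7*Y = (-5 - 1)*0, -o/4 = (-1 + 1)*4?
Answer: 180/31 ≈ 5.8064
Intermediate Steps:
o = 0 (o = -4*(-1 + 1)*4 = -0*4 = -4*0 = 0)
Y = 0 (Y = ((-5 - 1)*0)/7 = (-6*0)/7 = (1/7)*0 = 0)
j(k, w) = k/(w + k/w) (j(k, w) = (k + 0)/(w + k/w) = k/(w + k/w))
o + j(6, -5)*(-6) = 0 + (6*(-5)/(6 + (-5)**2))*(-6) = 0 + (6*(-5)/(6 + 25))*(-6) = 0 + (6*(-5)/31)*(-6) = 0 + (6*(-5)*(1/31))*(-6) = 0 - 30/31*(-6) = 0 + 180/31 = 180/31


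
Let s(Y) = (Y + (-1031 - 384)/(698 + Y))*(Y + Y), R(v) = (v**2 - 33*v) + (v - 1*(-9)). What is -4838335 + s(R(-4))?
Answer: -4078013957/851 ≈ -4.7920e+6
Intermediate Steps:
R(v) = 9 + v**2 - 32*v (R(v) = (v**2 - 33*v) + (v + 9) = (v**2 - 33*v) + (9 + v) = 9 + v**2 - 32*v)
s(Y) = 2*Y*(Y - 1415/(698 + Y)) (s(Y) = (Y - 1415/(698 + Y))*(2*Y) = 2*Y*(Y - 1415/(698 + Y)))
-4838335 + s(R(-4)) = -4838335 + 2*(9 + (-4)**2 - 32*(-4))*(-1415 + (9 + (-4)**2 - 32*(-4))**2 + 698*(9 + (-4)**2 - 32*(-4)))/(698 + (9 + (-4)**2 - 32*(-4))) = -4838335 + 2*(9 + 16 + 128)*(-1415 + (9 + 16 + 128)**2 + 698*(9 + 16 + 128))/(698 + (9 + 16 + 128)) = -4838335 + 2*153*(-1415 + 153**2 + 698*153)/(698 + 153) = -4838335 + 2*153*(-1415 + 23409 + 106794)/851 = -4838335 + 2*153*(1/851)*128788 = -4838335 + 39409128/851 = -4078013957/851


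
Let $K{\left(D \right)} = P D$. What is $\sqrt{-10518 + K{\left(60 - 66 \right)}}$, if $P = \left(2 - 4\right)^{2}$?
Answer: $i \sqrt{10542} \approx 102.67 i$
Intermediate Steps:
$P = 4$ ($P = \left(-2\right)^{2} = 4$)
$K{\left(D \right)} = 4 D$
$\sqrt{-10518 + K{\left(60 - 66 \right)}} = \sqrt{-10518 + 4 \left(60 - 66\right)} = \sqrt{-10518 + 4 \left(-6\right)} = \sqrt{-10518 - 24} = \sqrt{-10542} = i \sqrt{10542}$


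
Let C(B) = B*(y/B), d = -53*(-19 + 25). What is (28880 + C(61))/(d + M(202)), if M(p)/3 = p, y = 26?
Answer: 14453/144 ≈ 100.37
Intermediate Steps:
M(p) = 3*p
d = -318 (d = -53*6 = -318)
C(B) = 26 (C(B) = B*(26/B) = 26)
(28880 + C(61))/(d + M(202)) = (28880 + 26)/(-318 + 3*202) = 28906/(-318 + 606) = 28906/288 = 28906*(1/288) = 14453/144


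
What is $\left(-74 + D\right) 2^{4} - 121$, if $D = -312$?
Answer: $-6297$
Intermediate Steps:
$\left(-74 + D\right) 2^{4} - 121 = \left(-74 - 312\right) 2^{4} - 121 = \left(-386\right) 16 - 121 = -6176 - 121 = -6297$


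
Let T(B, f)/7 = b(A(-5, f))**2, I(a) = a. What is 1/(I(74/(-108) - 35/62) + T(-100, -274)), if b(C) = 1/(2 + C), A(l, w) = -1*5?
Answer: -837/395 ≈ -2.1190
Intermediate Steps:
A(l, w) = -5
T(B, f) = 7/9 (T(B, f) = 7*(1/(2 - 5))**2 = 7*(1/(-3))**2 = 7*(-1/3)**2 = 7*(1/9) = 7/9)
1/(I(74/(-108) - 35/62) + T(-100, -274)) = 1/((74/(-108) - 35/62) + 7/9) = 1/((74*(-1/108) - 35*1/62) + 7/9) = 1/((-37/54 - 35/62) + 7/9) = 1/(-1046/837 + 7/9) = 1/(-395/837) = -837/395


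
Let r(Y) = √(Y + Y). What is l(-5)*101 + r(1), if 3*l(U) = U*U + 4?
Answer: 2929/3 + √2 ≈ 977.75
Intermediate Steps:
r(Y) = √2*√Y (r(Y) = √(2*Y) = √2*√Y)
l(U) = 4/3 + U²/3 (l(U) = (U*U + 4)/3 = (U² + 4)/3 = (4 + U²)/3 = 4/3 + U²/3)
l(-5)*101 + r(1) = (4/3 + (⅓)*(-5)²)*101 + √2*√1 = (4/3 + (⅓)*25)*101 + √2*1 = (4/3 + 25/3)*101 + √2 = (29/3)*101 + √2 = 2929/3 + √2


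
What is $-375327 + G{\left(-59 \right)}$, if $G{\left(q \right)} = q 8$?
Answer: $-375799$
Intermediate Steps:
$G{\left(q \right)} = 8 q$
$-375327 + G{\left(-59 \right)} = -375327 + 8 \left(-59\right) = -375327 - 472 = -375799$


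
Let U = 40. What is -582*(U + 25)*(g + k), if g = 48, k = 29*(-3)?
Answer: 1475370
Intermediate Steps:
k = -87
-582*(U + 25)*(g + k) = -582*(40 + 25)*(48 - 87) = -37830*(-39) = -582*(-2535) = 1475370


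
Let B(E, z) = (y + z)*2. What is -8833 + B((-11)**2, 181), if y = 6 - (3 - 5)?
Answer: -8455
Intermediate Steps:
y = 8 (y = 6 - 1*(-2) = 6 + 2 = 8)
B(E, z) = 16 + 2*z (B(E, z) = (8 + z)*2 = 16 + 2*z)
-8833 + B((-11)**2, 181) = -8833 + (16 + 2*181) = -8833 + (16 + 362) = -8833 + 378 = -8455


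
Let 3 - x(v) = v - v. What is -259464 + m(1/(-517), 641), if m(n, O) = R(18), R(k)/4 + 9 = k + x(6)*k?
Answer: -259212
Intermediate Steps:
x(v) = 3 (x(v) = 3 - (v - v) = 3 - 1*0 = 3 + 0 = 3)
R(k) = -36 + 16*k (R(k) = -36 + 4*(k + 3*k) = -36 + 4*(4*k) = -36 + 16*k)
m(n, O) = 252 (m(n, O) = -36 + 16*18 = -36 + 288 = 252)
-259464 + m(1/(-517), 641) = -259464 + 252 = -259212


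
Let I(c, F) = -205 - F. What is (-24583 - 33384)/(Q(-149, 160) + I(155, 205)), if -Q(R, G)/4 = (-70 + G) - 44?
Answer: 57967/594 ≈ 97.588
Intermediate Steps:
Q(R, G) = 456 - 4*G (Q(R, G) = -4*((-70 + G) - 44) = -4*(-114 + G) = 456 - 4*G)
(-24583 - 33384)/(Q(-149, 160) + I(155, 205)) = (-24583 - 33384)/((456 - 4*160) + (-205 - 1*205)) = -57967/((456 - 640) + (-205 - 205)) = -57967/(-184 - 410) = -57967/(-594) = -57967*(-1/594) = 57967/594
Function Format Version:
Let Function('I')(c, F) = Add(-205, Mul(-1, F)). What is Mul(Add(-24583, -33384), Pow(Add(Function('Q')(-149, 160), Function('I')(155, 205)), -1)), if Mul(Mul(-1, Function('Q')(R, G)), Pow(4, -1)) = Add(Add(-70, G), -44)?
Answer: Rational(57967, 594) ≈ 97.588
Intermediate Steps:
Function('Q')(R, G) = Add(456, Mul(-4, G)) (Function('Q')(R, G) = Mul(-4, Add(Add(-70, G), -44)) = Mul(-4, Add(-114, G)) = Add(456, Mul(-4, G)))
Mul(Add(-24583, -33384), Pow(Add(Function('Q')(-149, 160), Function('I')(155, 205)), -1)) = Mul(Add(-24583, -33384), Pow(Add(Add(456, Mul(-4, 160)), Add(-205, Mul(-1, 205))), -1)) = Mul(-57967, Pow(Add(Add(456, -640), Add(-205, -205)), -1)) = Mul(-57967, Pow(Add(-184, -410), -1)) = Mul(-57967, Pow(-594, -1)) = Mul(-57967, Rational(-1, 594)) = Rational(57967, 594)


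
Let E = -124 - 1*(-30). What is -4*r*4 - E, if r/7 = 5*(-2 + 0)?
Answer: 1214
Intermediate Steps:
r = -70 (r = 7*(5*(-2 + 0)) = 7*(5*(-2)) = 7*(-10) = -70)
E = -94 (E = -124 + 30 = -94)
-4*r*4 - E = -4*(-70)*4 - 1*(-94) = 280*4 + 94 = 1120 + 94 = 1214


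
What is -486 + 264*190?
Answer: 49674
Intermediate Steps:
-486 + 264*190 = -486 + 50160 = 49674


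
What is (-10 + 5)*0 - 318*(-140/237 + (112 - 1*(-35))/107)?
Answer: -2105054/8453 ≈ -249.03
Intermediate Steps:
(-10 + 5)*0 - 318*(-140/237 + (112 - 1*(-35))/107) = -5*0 - 318*(-140*1/237 + (112 + 35)*(1/107)) = 0 - 318*(-140/237 + 147*(1/107)) = 0 - 318*(-140/237 + 147/107) = 0 - 318*19859/25359 = 0 - 2105054/8453 = -2105054/8453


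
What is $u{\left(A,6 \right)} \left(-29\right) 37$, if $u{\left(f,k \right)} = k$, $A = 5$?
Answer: $-6438$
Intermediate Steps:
$u{\left(A,6 \right)} \left(-29\right) 37 = 6 \left(-29\right) 37 = \left(-174\right) 37 = -6438$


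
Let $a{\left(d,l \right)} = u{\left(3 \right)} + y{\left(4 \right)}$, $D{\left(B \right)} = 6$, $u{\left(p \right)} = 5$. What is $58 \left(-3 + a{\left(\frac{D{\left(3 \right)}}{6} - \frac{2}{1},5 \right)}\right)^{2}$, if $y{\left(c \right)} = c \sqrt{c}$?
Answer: $5800$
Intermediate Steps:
$y{\left(c \right)} = c^{\frac{3}{2}}$
$a{\left(d,l \right)} = 13$ ($a{\left(d,l \right)} = 5 + 4^{\frac{3}{2}} = 5 + 8 = 13$)
$58 \left(-3 + a{\left(\frac{D{\left(3 \right)}}{6} - \frac{2}{1},5 \right)}\right)^{2} = 58 \left(-3 + 13\right)^{2} = 58 \cdot 10^{2} = 58 \cdot 100 = 5800$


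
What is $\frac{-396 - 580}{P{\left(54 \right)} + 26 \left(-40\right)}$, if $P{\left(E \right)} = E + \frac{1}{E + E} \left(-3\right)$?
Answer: $\frac{35136}{35497} \approx 0.98983$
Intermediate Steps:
$P{\left(E \right)} = E - \frac{3}{2 E}$ ($P{\left(E \right)} = E + \frac{1}{2 E} \left(-3\right) = E - \frac{3}{2 E}$)
$\frac{-396 - 580}{P{\left(54 \right)} + 26 \left(-40\right)} = \frac{-396 - 580}{\left(54 - \frac{3}{2 \cdot 54}\right) + 26 \left(-40\right)} = - \frac{976}{\left(54 - \frac{1}{36}\right) - 1040} = - \frac{976}{\frac{1943}{36} - 1040} = - \frac{976}{- \frac{35497}{36}} = \left(-976\right) \left(- \frac{36}{35497}\right) = \frac{35136}{35497}$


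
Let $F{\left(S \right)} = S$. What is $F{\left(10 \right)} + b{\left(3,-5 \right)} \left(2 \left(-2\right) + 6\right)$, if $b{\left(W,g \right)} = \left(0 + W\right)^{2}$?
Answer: $28$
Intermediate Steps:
$b{\left(W,g \right)} = W^{2}$
$F{\left(10 \right)} + b{\left(3,-5 \right)} \left(2 \left(-2\right) + 6\right) = 10 + 3^{2} \left(2 \left(-2\right) + 6\right) = 10 + 9 \left(-4 + 6\right) = 10 + 9 \cdot 2 = 10 + 18 = 28$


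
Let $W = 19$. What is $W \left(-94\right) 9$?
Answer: $-16074$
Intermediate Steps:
$W \left(-94\right) 9 = 19 \left(-94\right) 9 = \left(-1786\right) 9 = -16074$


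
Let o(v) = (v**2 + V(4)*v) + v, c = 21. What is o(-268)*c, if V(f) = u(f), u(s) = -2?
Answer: 1513932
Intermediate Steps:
V(f) = -2
o(v) = v**2 - v (o(v) = (v**2 - 2*v) + v = v**2 - v)
o(-268)*c = -268*(-1 - 268)*21 = -268*(-269)*21 = 72092*21 = 1513932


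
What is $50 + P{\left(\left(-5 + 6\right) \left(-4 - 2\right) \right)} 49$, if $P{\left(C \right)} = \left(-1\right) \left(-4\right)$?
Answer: $246$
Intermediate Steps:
$P{\left(C \right)} = 4$
$50 + P{\left(\left(-5 + 6\right) \left(-4 - 2\right) \right)} 49 = 50 + 4 \cdot 49 = 50 + 196 = 246$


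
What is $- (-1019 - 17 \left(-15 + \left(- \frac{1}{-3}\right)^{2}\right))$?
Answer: $\frac{6893}{9} \approx 765.89$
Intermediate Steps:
$- (-1019 - 17 \left(-15 + \left(- \frac{1}{-3}\right)^{2}\right)) = - (-1019 - 17 \left(-15 + \left(\left(-1\right) \left(- \frac{1}{3}\right)\right)^{2}\right)) = - (-1019 - 17 \left(-15 + \left(\frac{1}{3}\right)^{2}\right)) = - (-1019 - 17 \left(-15 + \frac{1}{9}\right)) = - (-1019 - - \frac{2278}{9}) = - (-1019 + \frac{2278}{9}) = \left(-1\right) \left(- \frac{6893}{9}\right) = \frac{6893}{9}$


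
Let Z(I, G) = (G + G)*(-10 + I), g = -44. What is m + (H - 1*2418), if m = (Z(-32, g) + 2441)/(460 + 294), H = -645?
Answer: -2303365/754 ≈ -3054.9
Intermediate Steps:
Z(I, G) = 2*G*(-10 + I) (Z(I, G) = (2*G)*(-10 + I) = 2*G*(-10 + I))
m = 6137/754 (m = (2*(-44)*(-10 - 32) + 2441)/(460 + 294) = (2*(-44)*(-42) + 2441)/754 = (3696 + 2441)*(1/754) = 6137*(1/754) = 6137/754 ≈ 8.1393)
m + (H - 1*2418) = 6137/754 + (-645 - 1*2418) = 6137/754 + (-645 - 2418) = 6137/754 - 3063 = -2303365/754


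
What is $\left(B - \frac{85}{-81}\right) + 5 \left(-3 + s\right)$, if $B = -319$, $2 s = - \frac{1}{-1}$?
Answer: $- \frac{53533}{162} \approx -330.45$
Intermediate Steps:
$s = \frac{1}{2}$ ($s = \frac{\left(-1\right) \frac{1}{-1}}{2} = \frac{\left(-1\right) \left(-1\right)}{2} = \frac{1}{2} \cdot 1 = \frac{1}{2} \approx 0.5$)
$\left(B - \frac{85}{-81}\right) + 5 \left(-3 + s\right) = \left(-319 - \frac{85}{-81}\right) + 5 \left(-3 + \frac{1}{2}\right) = \left(-319 - - \frac{85}{81}\right) + 5 \left(- \frac{5}{2}\right) = \left(-319 + \frac{85}{81}\right) - \frac{25}{2} = - \frac{25754}{81} - \frac{25}{2} = - \frac{53533}{162}$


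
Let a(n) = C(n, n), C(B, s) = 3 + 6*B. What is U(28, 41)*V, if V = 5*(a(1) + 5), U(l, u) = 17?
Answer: 1190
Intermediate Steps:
a(n) = 3 + 6*n
V = 70 (V = 5*((3 + 6*1) + 5) = 5*((3 + 6) + 5) = 5*(9 + 5) = 5*14 = 70)
U(28, 41)*V = 17*70 = 1190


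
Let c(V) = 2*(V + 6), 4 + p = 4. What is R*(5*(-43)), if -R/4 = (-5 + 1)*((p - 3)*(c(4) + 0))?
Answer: 206400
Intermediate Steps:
p = 0 (p = -4 + 4 = 0)
c(V) = 12 + 2*V (c(V) = 2*(6 + V) = 12 + 2*V)
R = -960 (R = -4*(-5 + 1)*(0 - 3)*((12 + 2*4) + 0) = -(-16)*(-3*((12 + 8) + 0)) = -(-16)*(-3*(20 + 0)) = -(-16)*(-3*20) = -(-16)*(-60) = -4*240 = -960)
R*(5*(-43)) = -4800*(-43) = -960*(-215) = 206400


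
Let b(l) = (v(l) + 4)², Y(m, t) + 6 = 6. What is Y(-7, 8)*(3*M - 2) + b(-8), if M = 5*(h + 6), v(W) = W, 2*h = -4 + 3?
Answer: 16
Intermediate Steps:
h = -½ (h = (-4 + 3)/2 = (½)*(-1) = -½ ≈ -0.50000)
Y(m, t) = 0 (Y(m, t) = -6 + 6 = 0)
M = 55/2 (M = 5*(-½ + 6) = 5*(11/2) = 55/2 ≈ 27.500)
b(l) = (4 + l)² (b(l) = (l + 4)² = (4 + l)²)
Y(-7, 8)*(3*M - 2) + b(-8) = 0*(3*(55/2) - 2) + (4 - 8)² = 0*(165/2 - 2) + (-4)² = 0*(161/2) + 16 = 0 + 16 = 16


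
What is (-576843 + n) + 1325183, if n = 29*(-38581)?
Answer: -370509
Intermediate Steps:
n = -1118849
(-576843 + n) + 1325183 = (-576843 - 1118849) + 1325183 = -1695692 + 1325183 = -370509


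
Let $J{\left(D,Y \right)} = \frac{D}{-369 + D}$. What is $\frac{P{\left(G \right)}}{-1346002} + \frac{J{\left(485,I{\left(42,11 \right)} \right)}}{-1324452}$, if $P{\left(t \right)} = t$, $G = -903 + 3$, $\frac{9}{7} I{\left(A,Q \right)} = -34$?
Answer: $\frac{68809988915}{103397472372432} \approx 0.00066549$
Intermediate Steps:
$I{\left(A,Q \right)} = - \frac{238}{9}$ ($I{\left(A,Q \right)} = \frac{7}{9} \left(-34\right) = - \frac{238}{9}$)
$G = -900$
$\frac{P{\left(G \right)}}{-1346002} + \frac{J{\left(485,I{\left(42,11 \right)} \right)}}{-1324452} = - \frac{900}{-1346002} + \frac{485 \frac{1}{-369 + 485}}{-1324452} = \left(-900\right) \left(- \frac{1}{1346002}\right) + \frac{485}{116} \left(- \frac{1}{1324452}\right) = \frac{450}{673001} + 485 \cdot \frac{1}{116} \left(- \frac{1}{1324452}\right) = \frac{450}{673001} + \frac{485}{116} \left(- \frac{1}{1324452}\right) = \frac{450}{673001} - \frac{485}{153636432} = \frac{68809988915}{103397472372432}$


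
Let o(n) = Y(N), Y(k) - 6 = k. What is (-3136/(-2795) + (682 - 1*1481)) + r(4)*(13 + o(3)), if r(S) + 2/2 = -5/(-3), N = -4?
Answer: -2202119/2795 ≈ -787.88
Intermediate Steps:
Y(k) = 6 + k
r(S) = ⅔ (r(S) = -1 - 5/(-3) = -1 - 5*(-⅓) = -1 + 5/3 = ⅔)
o(n) = 2 (o(n) = 6 - 4 = 2)
(-3136/(-2795) + (682 - 1*1481)) + r(4)*(13 + o(3)) = (-3136/(-2795) + (682 - 1*1481)) + 2*(13 + 2)/3 = (-3136*(-1/2795) + (682 - 1481)) + (⅔)*15 = (3136/2795 - 799) + 10 = -2230069/2795 + 10 = -2202119/2795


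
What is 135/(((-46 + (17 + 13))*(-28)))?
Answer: 135/448 ≈ 0.30134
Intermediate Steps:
135/(((-46 + (17 + 13))*(-28))) = 135/(((-46 + 30)*(-28))) = 135/((-16*(-28))) = 135/448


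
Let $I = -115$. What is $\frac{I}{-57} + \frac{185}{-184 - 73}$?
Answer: $\frac{19010}{14649} \approx 1.2977$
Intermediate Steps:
$\frac{I}{-57} + \frac{185}{-184 - 73} = - \frac{115}{-57} + \frac{185}{-184 - 73} = \left(-115\right) \left(- \frac{1}{57}\right) + \frac{185}{-184 - 73} = \frac{115}{57} + \frac{185}{-257} = \frac{115}{57} + 185 \left(- \frac{1}{257}\right) = \frac{115}{57} - \frac{185}{257} = \frac{19010}{14649}$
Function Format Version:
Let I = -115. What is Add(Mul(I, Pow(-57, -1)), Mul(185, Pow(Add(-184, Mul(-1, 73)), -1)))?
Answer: Rational(19010, 14649) ≈ 1.2977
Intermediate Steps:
Add(Mul(I, Pow(-57, -1)), Mul(185, Pow(Add(-184, Mul(-1, 73)), -1))) = Add(Mul(-115, Pow(-57, -1)), Mul(185, Pow(Add(-184, Mul(-1, 73)), -1))) = Add(Mul(-115, Rational(-1, 57)), Mul(185, Pow(Add(-184, -73), -1))) = Add(Rational(115, 57), Mul(185, Pow(-257, -1))) = Add(Rational(115, 57), Mul(185, Rational(-1, 257))) = Add(Rational(115, 57), Rational(-185, 257)) = Rational(19010, 14649)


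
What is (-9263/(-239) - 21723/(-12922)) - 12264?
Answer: -2903902633/237566 ≈ -12224.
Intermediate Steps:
(-9263/(-239) - 21723/(-12922)) - 12264 = (-9263*(-1/239) - 21723*(-1/12922)) - 12264 = (9263/239 + 1671/994) - 12264 = 9606791/237566 - 12264 = -2903902633/237566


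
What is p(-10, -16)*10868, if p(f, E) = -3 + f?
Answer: -141284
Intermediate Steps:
p(-10, -16)*10868 = (-3 - 10)*10868 = -13*10868 = -141284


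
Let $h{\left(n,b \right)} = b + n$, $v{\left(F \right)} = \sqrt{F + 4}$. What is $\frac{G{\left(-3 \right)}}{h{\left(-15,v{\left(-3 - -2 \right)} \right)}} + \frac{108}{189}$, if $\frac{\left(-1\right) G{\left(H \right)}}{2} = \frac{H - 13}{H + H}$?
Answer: $\frac{724}{777} + \frac{8 \sqrt{3}}{333} \approx 0.9734$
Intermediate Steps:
$v{\left(F \right)} = \sqrt{4 + F}$
$G{\left(H \right)} = - \frac{-13 + H}{H}$ ($G{\left(H \right)} = - 2 \frac{H - 13}{H + H} = - 2 \frac{-13 + H}{2 H} = - \frac{-13 + H}{H}$)
$\frac{G{\left(-3 \right)}}{h{\left(-15,v{\left(-3 - -2 \right)} \right)}} + \frac{108}{189} = \frac{\frac{1}{-3} \left(13 - -3\right)}{\sqrt{4 - 1} - 15} + \frac{108}{189} = \frac{\left(- \frac{1}{3}\right) \left(13 + 3\right)}{\sqrt{4 + \left(-3 + 2\right)} - 15} + 108 \cdot \frac{1}{189} = \frac{\left(- \frac{1}{3}\right) 16}{\sqrt{4 - 1} - 15} + \frac{4}{7} = - \frac{16}{3 \left(\sqrt{3} - 15\right)} + \frac{4}{7} = - \frac{16}{3 \left(-15 + \sqrt{3}\right)} + \frac{4}{7} = \frac{4}{7} - \frac{16}{3 \left(-15 + \sqrt{3}\right)}$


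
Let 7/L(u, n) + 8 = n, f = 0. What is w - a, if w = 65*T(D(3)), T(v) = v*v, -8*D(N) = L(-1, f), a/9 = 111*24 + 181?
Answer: -104874895/4096 ≈ -25604.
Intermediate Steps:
a = 25605 (a = 9*(111*24 + 181) = 9*(2664 + 181) = 9*2845 = 25605)
L(u, n) = 7/(-8 + n)
D(N) = 7/64 (D(N) = -7/(8*(-8 + 0)) = -7/(8*(-8)) = -7*(-1)/(8*8) = -⅛*(-7/8) = 7/64)
T(v) = v²
w = 3185/4096 (w = 65*(7/64)² = 65*(49/4096) = 3185/4096 ≈ 0.77759)
w - a = 3185/4096 - 1*25605 = 3185/4096 - 25605 = -104874895/4096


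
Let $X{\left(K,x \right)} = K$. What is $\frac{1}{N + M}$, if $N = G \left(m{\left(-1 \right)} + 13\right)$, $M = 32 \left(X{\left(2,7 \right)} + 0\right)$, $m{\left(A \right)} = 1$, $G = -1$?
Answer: $\frac{1}{50} \approx 0.02$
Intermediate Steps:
$M = 64$ ($M = 32 \left(2 + 0\right) = 32 \cdot 2 = 64$)
$N = -14$ ($N = - (1 + 13) = \left(-1\right) 14 = -14$)
$\frac{1}{N + M} = \frac{1}{-14 + 64} = \frac{1}{50}$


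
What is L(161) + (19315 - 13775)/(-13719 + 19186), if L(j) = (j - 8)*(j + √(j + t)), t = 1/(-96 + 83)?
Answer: 134674151/5467 + 306*√6799/13 ≈ 26575.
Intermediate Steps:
t = -1/13 (t = 1/(-13) = -1/13 ≈ -0.076923)
L(j) = (-8 + j)*(j + √(-1/13 + j)) (L(j) = (j - 8)*(j + √(j - 1/13)) = (-8 + j)*(j + √(-1/13 + j)))
L(161) + (19315 - 13775)/(-13719 + 19186) = (161² - 8*161 - 8*√(-13 + 169*161)/13 + (1/13)*161*√(-13 + 169*161)) + (19315 - 13775)/(-13719 + 19186) = (25921 - 1288 - 8*√(-13 + 27209)/13 + (1/13)*161*√(-13 + 27209)) + 5540/5467 = (25921 - 1288 - 16*√6799/13 + (1/13)*161*√27196) + 5540*(1/5467) = (25921 - 1288 - 16*√6799/13 + (1/13)*161*(2*√6799)) + 5540/5467 = (25921 - 1288 - 16*√6799/13 + 322*√6799/13) + 5540/5467 = (24633 + 306*√6799/13) + 5540/5467 = 134674151/5467 + 306*√6799/13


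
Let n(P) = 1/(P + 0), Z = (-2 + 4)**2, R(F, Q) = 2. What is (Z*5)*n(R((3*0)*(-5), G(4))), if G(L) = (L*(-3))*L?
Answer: 10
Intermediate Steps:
G(L) = -3*L**2 (G(L) = (-3*L)*L = -3*L**2)
Z = 4 (Z = 2**2 = 4)
n(P) = 1/P
(Z*5)*n(R((3*0)*(-5), G(4))) = (4*5)/2 = 20*(1/2) = 10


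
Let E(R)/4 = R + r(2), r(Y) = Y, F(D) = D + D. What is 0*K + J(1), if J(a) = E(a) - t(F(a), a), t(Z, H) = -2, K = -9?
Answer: 14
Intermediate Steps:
F(D) = 2*D
E(R) = 8 + 4*R (E(R) = 4*(R + 2) = 4*(2 + R) = 8 + 4*R)
J(a) = 10 + 4*a (J(a) = (8 + 4*a) - 1*(-2) = (8 + 4*a) + 2 = 10 + 4*a)
0*K + J(1) = 0*(-9) + (10 + 4*1) = 0 + (10 + 4) = 0 + 14 = 14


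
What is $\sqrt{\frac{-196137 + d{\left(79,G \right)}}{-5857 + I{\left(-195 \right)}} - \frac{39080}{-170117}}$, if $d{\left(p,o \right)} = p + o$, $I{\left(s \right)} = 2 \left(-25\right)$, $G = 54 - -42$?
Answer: $\frac{\sqrt{33731159163819694566}}{1004881119} \approx 5.7796$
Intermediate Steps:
$G = 96$ ($G = 54 + 42 = 96$)
$I{\left(s \right)} = -50$
$d{\left(p,o \right)} = o + p$
$\sqrt{\frac{-196137 + d{\left(79,G \right)}}{-5857 + I{\left(-195 \right)}} - \frac{39080}{-170117}} = \sqrt{\frac{-196137 + \left(96 + 79\right)}{-5857 - 50} - \frac{39080}{-170117}} = \sqrt{\frac{-196137 + 175}{-5907} - - \frac{39080}{170117}} = \sqrt{\left(-195962\right) \left(- \frac{1}{5907}\right) + \frac{39080}{170117}} = \sqrt{\frac{195962}{5907} + \frac{39080}{170117}} = \sqrt{\frac{33567313114}{1004881119}} = \frac{\sqrt{33731159163819694566}}{1004881119}$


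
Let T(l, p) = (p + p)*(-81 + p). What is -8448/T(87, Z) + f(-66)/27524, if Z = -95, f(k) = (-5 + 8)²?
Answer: -659721/2614780 ≈ -0.25230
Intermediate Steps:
f(k) = 9 (f(k) = 3² = 9)
T(l, p) = 2*p*(-81 + p) (T(l, p) = (2*p)*(-81 + p) = 2*p*(-81 + p))
-8448/T(87, Z) + f(-66)/27524 = -8448*(-1/(190*(-81 - 95))) + 9/27524 = -8448/(2*(-95)*(-176)) + 9*(1/27524) = -8448/33440 + 9/27524 = -8448*1/33440 + 9/27524 = -24/95 + 9/27524 = -659721/2614780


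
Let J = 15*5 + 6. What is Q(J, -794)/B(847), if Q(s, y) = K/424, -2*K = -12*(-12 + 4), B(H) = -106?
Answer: 3/2809 ≈ 0.0010680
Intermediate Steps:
J = 81 (J = 75 + 6 = 81)
K = -48 (K = -(-6)*(-12 + 4) = -(-6)*(-8) = -½*96 = -48)
Q(s, y) = -6/53 (Q(s, y) = -48/424 = -48*1/424 = -6/53)
Q(J, -794)/B(847) = -6/53/(-106) = -6/53*(-1/106) = 3/2809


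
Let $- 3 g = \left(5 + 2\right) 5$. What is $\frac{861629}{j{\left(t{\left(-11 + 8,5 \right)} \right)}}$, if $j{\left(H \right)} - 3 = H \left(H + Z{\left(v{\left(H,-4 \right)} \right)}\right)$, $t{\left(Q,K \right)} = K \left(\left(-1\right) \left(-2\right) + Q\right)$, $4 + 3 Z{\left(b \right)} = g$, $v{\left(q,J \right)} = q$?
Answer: $\frac{7754661}{487} \approx 15923.0$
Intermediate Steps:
$g = - \frac{35}{3}$ ($g = - \frac{\left(5 + 2\right) 5}{3} = - \frac{7 \cdot 5}{3} = \left(- \frac{1}{3}\right) 35 = - \frac{35}{3} \approx -11.667$)
$Z{\left(b \right)} = - \frac{47}{9}$ ($Z{\left(b \right)} = - \frac{4}{3} + \frac{1}{3} \left(- \frac{35}{3}\right) = - \frac{4}{3} - \frac{35}{9} = - \frac{47}{9}$)
$t{\left(Q,K \right)} = K \left(2 + Q\right)$
$j{\left(H \right)} = 3 + H \left(- \frac{47}{9} + H\right)$ ($j{\left(H \right)} = 3 + H \left(H - \frac{47}{9}\right) = 3 + H \left(- \frac{47}{9} + H\right)$)
$\frac{861629}{j{\left(t{\left(-11 + 8,5 \right)} \right)}} = \frac{861629}{3 + \left(5 \left(2 + \left(-11 + 8\right)\right)\right)^{2} - \frac{47 \cdot 5 \left(2 + \left(-11 + 8\right)\right)}{9}} = \frac{861629}{3 + \left(5 \left(2 - 3\right)\right)^{2} - \frac{47 \cdot 5 \left(2 - 3\right)}{9}} = \frac{861629}{3 + \left(5 \left(-1\right)\right)^{2} - \frac{47 \cdot 5 \left(-1\right)}{9}} = \frac{861629}{3 + \left(-5\right)^{2} - - \frac{235}{9}} = \frac{861629}{3 + 25 + \frac{235}{9}} = \frac{861629}{\frac{487}{9}} = 861629 \cdot \frac{9}{487} = \frac{7754661}{487}$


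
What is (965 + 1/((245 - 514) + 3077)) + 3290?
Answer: 11948041/2808 ≈ 4255.0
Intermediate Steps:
(965 + 1/((245 - 514) + 3077)) + 3290 = (965 + 1/(-269 + 3077)) + 3290 = (965 + 1/2808) + 3290 = 2709721/2808 + 3290 = 11948041/2808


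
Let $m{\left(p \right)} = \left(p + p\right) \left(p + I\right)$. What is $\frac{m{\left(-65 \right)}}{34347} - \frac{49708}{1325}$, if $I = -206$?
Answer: $- \frac{1660640926}{45509775} \approx -36.49$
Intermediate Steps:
$m{\left(p \right)} = 2 p \left(-206 + p\right)$ ($m{\left(p \right)} = \left(p + p\right) \left(p - 206\right) = 2 p \left(-206 + p\right)$)
$\frac{m{\left(-65 \right)}}{34347} - \frac{49708}{1325} = \frac{2 \left(-65\right) \left(-206 - 65\right)}{34347} - \frac{49708}{1325} = 2 \left(-65\right) \left(-271\right) \frac{1}{34347} - \frac{49708}{1325} = 35230 \cdot \frac{1}{34347} - \frac{49708}{1325} = \frac{35230}{34347} - \frac{49708}{1325} = - \frac{1660640926}{45509775}$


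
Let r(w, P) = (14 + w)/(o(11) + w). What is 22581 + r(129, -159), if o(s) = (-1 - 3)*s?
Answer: 1919528/85 ≈ 22583.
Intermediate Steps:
o(s) = -4*s
r(w, P) = (14 + w)/(-44 + w) (r(w, P) = (14 + w)/(-4*11 + w) = (14 + w)/(-44 + w))
22581 + r(129, -159) = 22581 + (14 + 129)/(-44 + 129) = 22581 + 143/85 = 1919528/85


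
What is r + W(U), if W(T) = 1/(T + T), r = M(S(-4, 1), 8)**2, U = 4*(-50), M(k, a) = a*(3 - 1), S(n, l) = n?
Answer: 102399/400 ≈ 256.00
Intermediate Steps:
M(k, a) = 2*a (M(k, a) = a*2 = 2*a)
U = -200
r = 256 (r = (2*8)**2 = 16**2 = 256)
W(T) = 1/(2*T)
r + W(U) = 256 + (1/2)/(-200) = 256 + (1/2)*(-1/200) = 256 - 1/400 = 102399/400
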